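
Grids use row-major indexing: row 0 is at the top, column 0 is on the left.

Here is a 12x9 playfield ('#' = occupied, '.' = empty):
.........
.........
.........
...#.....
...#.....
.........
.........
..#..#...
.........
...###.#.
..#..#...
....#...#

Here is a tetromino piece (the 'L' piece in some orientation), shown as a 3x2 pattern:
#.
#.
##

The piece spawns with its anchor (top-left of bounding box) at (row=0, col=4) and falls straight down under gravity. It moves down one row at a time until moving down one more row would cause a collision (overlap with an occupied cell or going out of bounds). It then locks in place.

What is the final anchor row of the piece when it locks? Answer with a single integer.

Answer: 4

Derivation:
Spawn at (row=0, col=4). Try each row:
  row 0: fits
  row 1: fits
  row 2: fits
  row 3: fits
  row 4: fits
  row 5: blocked -> lock at row 4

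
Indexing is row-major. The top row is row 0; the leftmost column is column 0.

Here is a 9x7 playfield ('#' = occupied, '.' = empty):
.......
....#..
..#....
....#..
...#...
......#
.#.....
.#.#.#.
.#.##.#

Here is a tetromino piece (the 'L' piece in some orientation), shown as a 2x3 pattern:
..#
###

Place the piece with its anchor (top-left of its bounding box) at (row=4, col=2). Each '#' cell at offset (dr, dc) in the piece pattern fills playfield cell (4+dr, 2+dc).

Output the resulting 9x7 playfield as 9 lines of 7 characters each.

Answer: .......
....#..
..#....
....#..
...##..
..###.#
.#.....
.#.#.#.
.#.##.#

Derivation:
Fill (4+0,2+2) = (4,4)
Fill (4+1,2+0) = (5,2)
Fill (4+1,2+1) = (5,3)
Fill (4+1,2+2) = (5,4)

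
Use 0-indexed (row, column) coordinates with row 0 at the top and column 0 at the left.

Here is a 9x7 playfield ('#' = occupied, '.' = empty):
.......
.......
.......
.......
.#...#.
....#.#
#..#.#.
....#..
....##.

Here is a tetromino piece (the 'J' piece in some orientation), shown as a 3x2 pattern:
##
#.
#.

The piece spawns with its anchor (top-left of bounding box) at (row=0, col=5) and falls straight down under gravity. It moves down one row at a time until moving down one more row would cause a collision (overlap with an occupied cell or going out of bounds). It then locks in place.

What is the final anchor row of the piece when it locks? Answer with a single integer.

Spawn at (row=0, col=5). Try each row:
  row 0: fits
  row 1: fits
  row 2: blocked -> lock at row 1

Answer: 1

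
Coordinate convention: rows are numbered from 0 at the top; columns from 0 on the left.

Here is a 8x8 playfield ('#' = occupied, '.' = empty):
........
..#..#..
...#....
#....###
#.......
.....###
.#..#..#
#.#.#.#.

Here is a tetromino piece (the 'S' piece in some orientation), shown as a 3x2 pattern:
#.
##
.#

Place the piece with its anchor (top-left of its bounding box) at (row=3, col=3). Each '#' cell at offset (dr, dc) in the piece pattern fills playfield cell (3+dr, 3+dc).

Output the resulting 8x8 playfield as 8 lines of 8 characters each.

Answer: ........
..#..#..
...#....
#..#.###
#..##...
....####
.#..#..#
#.#.#.#.

Derivation:
Fill (3+0,3+0) = (3,3)
Fill (3+1,3+0) = (4,3)
Fill (3+1,3+1) = (4,4)
Fill (3+2,3+1) = (5,4)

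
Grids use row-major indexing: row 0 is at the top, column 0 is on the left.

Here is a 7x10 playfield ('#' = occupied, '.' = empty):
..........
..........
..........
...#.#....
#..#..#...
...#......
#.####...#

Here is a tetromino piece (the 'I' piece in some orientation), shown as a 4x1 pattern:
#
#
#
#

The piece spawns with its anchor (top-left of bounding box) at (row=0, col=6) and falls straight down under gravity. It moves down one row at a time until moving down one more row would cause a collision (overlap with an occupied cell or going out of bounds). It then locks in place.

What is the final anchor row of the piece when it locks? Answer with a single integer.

Answer: 0

Derivation:
Spawn at (row=0, col=6). Try each row:
  row 0: fits
  row 1: blocked -> lock at row 0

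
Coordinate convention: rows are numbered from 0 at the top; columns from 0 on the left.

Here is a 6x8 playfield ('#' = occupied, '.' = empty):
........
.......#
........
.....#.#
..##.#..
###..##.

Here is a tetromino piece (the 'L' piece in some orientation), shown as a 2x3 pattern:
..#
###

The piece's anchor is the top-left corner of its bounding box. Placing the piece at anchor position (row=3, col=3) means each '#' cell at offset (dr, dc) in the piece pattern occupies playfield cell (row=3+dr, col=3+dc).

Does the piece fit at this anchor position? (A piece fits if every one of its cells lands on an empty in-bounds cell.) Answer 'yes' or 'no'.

Answer: no

Derivation:
Check each piece cell at anchor (3, 3):
  offset (0,2) -> (3,5): occupied ('#') -> FAIL
  offset (1,0) -> (4,3): occupied ('#') -> FAIL
  offset (1,1) -> (4,4): empty -> OK
  offset (1,2) -> (4,5): occupied ('#') -> FAIL
All cells valid: no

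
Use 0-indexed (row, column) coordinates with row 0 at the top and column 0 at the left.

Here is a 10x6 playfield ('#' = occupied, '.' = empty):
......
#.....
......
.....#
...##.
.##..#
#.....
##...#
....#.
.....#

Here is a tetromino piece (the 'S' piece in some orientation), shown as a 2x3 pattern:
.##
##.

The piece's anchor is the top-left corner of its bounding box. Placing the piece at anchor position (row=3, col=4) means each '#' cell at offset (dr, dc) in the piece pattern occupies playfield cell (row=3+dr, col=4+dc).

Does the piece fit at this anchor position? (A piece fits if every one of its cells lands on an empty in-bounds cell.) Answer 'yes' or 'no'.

Check each piece cell at anchor (3, 4):
  offset (0,1) -> (3,5): occupied ('#') -> FAIL
  offset (0,2) -> (3,6): out of bounds -> FAIL
  offset (1,0) -> (4,4): occupied ('#') -> FAIL
  offset (1,1) -> (4,5): empty -> OK
All cells valid: no

Answer: no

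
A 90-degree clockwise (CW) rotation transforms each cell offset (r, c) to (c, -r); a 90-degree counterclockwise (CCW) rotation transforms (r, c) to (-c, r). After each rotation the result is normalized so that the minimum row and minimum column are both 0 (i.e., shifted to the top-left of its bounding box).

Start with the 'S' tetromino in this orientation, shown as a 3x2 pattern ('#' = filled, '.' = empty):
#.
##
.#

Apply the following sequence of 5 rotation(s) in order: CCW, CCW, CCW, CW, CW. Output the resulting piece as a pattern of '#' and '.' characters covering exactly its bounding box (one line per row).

Answer: .##
##.

Derivation:
Start:
#.
##
.#
After rotation 1 (CCW):
.##
##.
After rotation 2 (CCW):
#.
##
.#
After rotation 3 (CCW):
.##
##.
After rotation 4 (CW):
#.
##
.#
After rotation 5 (CW):
.##
##.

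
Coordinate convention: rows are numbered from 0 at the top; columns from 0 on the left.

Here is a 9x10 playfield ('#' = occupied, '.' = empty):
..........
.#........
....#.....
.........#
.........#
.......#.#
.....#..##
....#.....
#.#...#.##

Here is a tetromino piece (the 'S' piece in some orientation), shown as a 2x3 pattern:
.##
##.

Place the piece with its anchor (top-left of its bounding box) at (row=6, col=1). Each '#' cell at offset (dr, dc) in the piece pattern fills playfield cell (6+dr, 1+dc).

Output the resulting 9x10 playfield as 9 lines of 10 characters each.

Fill (6+0,1+1) = (6,2)
Fill (6+0,1+2) = (6,3)
Fill (6+1,1+0) = (7,1)
Fill (6+1,1+1) = (7,2)

Answer: ..........
.#........
....#.....
.........#
.........#
.......#.#
..##.#..##
.##.#.....
#.#...#.##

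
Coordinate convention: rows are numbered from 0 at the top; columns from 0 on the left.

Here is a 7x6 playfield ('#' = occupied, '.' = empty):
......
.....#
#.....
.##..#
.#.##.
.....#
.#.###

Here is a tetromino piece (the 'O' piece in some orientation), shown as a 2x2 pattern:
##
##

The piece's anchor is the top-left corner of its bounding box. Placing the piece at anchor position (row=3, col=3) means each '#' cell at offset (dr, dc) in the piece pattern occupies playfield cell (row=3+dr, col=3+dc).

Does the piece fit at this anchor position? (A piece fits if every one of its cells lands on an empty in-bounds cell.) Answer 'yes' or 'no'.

Answer: no

Derivation:
Check each piece cell at anchor (3, 3):
  offset (0,0) -> (3,3): empty -> OK
  offset (0,1) -> (3,4): empty -> OK
  offset (1,0) -> (4,3): occupied ('#') -> FAIL
  offset (1,1) -> (4,4): occupied ('#') -> FAIL
All cells valid: no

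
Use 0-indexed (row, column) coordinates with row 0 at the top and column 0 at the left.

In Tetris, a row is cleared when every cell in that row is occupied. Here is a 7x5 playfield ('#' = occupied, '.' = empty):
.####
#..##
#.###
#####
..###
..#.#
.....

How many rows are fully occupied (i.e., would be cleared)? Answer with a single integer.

Check each row:
  row 0: 1 empty cell -> not full
  row 1: 2 empty cells -> not full
  row 2: 1 empty cell -> not full
  row 3: 0 empty cells -> FULL (clear)
  row 4: 2 empty cells -> not full
  row 5: 3 empty cells -> not full
  row 6: 5 empty cells -> not full
Total rows cleared: 1

Answer: 1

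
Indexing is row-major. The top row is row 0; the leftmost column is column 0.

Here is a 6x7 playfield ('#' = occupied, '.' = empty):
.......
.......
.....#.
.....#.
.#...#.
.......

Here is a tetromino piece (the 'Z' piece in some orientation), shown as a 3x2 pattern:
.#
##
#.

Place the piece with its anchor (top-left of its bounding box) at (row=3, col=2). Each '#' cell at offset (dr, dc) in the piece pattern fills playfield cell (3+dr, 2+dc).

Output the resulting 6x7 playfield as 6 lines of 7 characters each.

Answer: .......
.......
.....#.
...#.#.
.###.#.
..#....

Derivation:
Fill (3+0,2+1) = (3,3)
Fill (3+1,2+0) = (4,2)
Fill (3+1,2+1) = (4,3)
Fill (3+2,2+0) = (5,2)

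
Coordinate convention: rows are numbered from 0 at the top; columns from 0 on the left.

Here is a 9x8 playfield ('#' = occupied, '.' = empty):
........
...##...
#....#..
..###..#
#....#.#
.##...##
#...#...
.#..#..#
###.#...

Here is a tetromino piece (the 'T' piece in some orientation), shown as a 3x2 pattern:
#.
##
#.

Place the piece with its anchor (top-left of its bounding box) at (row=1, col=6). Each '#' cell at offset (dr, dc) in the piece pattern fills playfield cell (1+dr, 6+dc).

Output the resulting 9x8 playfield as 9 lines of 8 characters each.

Answer: ........
...##.#.
#....###
..###.##
#....#.#
.##...##
#...#...
.#..#..#
###.#...

Derivation:
Fill (1+0,6+0) = (1,6)
Fill (1+1,6+0) = (2,6)
Fill (1+1,6+1) = (2,7)
Fill (1+2,6+0) = (3,6)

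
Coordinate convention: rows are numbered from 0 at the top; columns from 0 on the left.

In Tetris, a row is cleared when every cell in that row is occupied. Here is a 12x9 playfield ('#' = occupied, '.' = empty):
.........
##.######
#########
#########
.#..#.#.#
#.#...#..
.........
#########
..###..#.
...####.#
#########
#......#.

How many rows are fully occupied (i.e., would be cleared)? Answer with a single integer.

Check each row:
  row 0: 9 empty cells -> not full
  row 1: 1 empty cell -> not full
  row 2: 0 empty cells -> FULL (clear)
  row 3: 0 empty cells -> FULL (clear)
  row 4: 5 empty cells -> not full
  row 5: 6 empty cells -> not full
  row 6: 9 empty cells -> not full
  row 7: 0 empty cells -> FULL (clear)
  row 8: 5 empty cells -> not full
  row 9: 4 empty cells -> not full
  row 10: 0 empty cells -> FULL (clear)
  row 11: 7 empty cells -> not full
Total rows cleared: 4

Answer: 4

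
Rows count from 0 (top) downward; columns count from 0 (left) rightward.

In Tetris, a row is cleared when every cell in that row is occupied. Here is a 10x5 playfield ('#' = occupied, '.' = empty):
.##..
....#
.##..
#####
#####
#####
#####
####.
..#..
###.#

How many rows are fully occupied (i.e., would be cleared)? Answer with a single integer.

Answer: 4

Derivation:
Check each row:
  row 0: 3 empty cells -> not full
  row 1: 4 empty cells -> not full
  row 2: 3 empty cells -> not full
  row 3: 0 empty cells -> FULL (clear)
  row 4: 0 empty cells -> FULL (clear)
  row 5: 0 empty cells -> FULL (clear)
  row 6: 0 empty cells -> FULL (clear)
  row 7: 1 empty cell -> not full
  row 8: 4 empty cells -> not full
  row 9: 1 empty cell -> not full
Total rows cleared: 4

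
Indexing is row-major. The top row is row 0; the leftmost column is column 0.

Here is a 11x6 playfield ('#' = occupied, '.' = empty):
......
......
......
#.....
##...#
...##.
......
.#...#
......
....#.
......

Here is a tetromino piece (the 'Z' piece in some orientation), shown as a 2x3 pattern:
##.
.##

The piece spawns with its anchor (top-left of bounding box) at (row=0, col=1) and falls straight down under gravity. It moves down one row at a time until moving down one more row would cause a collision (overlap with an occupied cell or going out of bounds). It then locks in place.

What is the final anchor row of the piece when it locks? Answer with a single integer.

Answer: 3

Derivation:
Spawn at (row=0, col=1). Try each row:
  row 0: fits
  row 1: fits
  row 2: fits
  row 3: fits
  row 4: blocked -> lock at row 3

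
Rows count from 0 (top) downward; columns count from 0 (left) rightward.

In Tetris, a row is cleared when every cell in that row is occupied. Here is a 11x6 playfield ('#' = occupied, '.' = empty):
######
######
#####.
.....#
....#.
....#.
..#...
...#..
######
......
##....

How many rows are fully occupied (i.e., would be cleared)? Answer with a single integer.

Answer: 3

Derivation:
Check each row:
  row 0: 0 empty cells -> FULL (clear)
  row 1: 0 empty cells -> FULL (clear)
  row 2: 1 empty cell -> not full
  row 3: 5 empty cells -> not full
  row 4: 5 empty cells -> not full
  row 5: 5 empty cells -> not full
  row 6: 5 empty cells -> not full
  row 7: 5 empty cells -> not full
  row 8: 0 empty cells -> FULL (clear)
  row 9: 6 empty cells -> not full
  row 10: 4 empty cells -> not full
Total rows cleared: 3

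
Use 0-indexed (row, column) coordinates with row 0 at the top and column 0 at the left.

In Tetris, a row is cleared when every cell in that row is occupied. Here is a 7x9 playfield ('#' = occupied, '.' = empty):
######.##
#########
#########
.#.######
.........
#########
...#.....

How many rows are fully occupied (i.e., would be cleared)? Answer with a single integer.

Check each row:
  row 0: 1 empty cell -> not full
  row 1: 0 empty cells -> FULL (clear)
  row 2: 0 empty cells -> FULL (clear)
  row 3: 2 empty cells -> not full
  row 4: 9 empty cells -> not full
  row 5: 0 empty cells -> FULL (clear)
  row 6: 8 empty cells -> not full
Total rows cleared: 3

Answer: 3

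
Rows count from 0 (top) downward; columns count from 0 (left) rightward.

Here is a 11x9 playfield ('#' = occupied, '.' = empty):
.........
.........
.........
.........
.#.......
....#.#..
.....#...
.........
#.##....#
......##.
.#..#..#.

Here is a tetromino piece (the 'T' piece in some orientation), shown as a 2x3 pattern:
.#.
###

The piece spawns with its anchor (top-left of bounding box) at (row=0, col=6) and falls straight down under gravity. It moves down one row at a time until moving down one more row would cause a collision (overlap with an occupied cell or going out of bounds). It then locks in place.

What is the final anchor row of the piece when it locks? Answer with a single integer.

Answer: 3

Derivation:
Spawn at (row=0, col=6). Try each row:
  row 0: fits
  row 1: fits
  row 2: fits
  row 3: fits
  row 4: blocked -> lock at row 3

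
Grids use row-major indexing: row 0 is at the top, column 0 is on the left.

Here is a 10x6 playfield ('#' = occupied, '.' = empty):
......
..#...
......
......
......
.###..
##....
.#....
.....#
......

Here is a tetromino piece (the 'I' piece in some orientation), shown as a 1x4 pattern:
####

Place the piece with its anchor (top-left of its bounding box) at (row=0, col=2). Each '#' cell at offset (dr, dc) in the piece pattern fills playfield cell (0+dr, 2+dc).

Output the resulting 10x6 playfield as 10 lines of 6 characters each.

Answer: ..####
..#...
......
......
......
.###..
##....
.#....
.....#
......

Derivation:
Fill (0+0,2+0) = (0,2)
Fill (0+0,2+1) = (0,3)
Fill (0+0,2+2) = (0,4)
Fill (0+0,2+3) = (0,5)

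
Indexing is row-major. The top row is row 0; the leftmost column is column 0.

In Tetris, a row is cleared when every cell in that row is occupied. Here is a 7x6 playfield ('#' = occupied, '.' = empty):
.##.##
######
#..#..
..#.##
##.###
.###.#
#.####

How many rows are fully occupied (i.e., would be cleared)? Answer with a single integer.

Check each row:
  row 0: 2 empty cells -> not full
  row 1: 0 empty cells -> FULL (clear)
  row 2: 4 empty cells -> not full
  row 3: 3 empty cells -> not full
  row 4: 1 empty cell -> not full
  row 5: 2 empty cells -> not full
  row 6: 1 empty cell -> not full
Total rows cleared: 1

Answer: 1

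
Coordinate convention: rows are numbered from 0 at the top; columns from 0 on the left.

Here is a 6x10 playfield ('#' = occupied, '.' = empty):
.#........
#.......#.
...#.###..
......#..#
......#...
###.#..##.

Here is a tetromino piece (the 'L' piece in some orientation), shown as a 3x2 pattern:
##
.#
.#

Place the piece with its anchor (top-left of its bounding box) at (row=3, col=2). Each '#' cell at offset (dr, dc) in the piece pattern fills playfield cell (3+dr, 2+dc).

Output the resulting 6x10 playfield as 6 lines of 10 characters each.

Fill (3+0,2+0) = (3,2)
Fill (3+0,2+1) = (3,3)
Fill (3+1,2+1) = (4,3)
Fill (3+2,2+1) = (5,3)

Answer: .#........
#.......#.
...#.###..
..##..#..#
...#..#...
#####..##.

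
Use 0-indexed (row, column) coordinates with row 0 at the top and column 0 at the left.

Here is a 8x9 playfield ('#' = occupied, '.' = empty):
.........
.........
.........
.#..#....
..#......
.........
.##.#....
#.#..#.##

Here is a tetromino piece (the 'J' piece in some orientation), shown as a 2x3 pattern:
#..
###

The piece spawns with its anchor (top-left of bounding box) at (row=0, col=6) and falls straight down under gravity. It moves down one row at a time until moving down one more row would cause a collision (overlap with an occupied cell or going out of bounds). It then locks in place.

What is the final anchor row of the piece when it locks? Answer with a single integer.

Spawn at (row=0, col=6). Try each row:
  row 0: fits
  row 1: fits
  row 2: fits
  row 3: fits
  row 4: fits
  row 5: fits
  row 6: blocked -> lock at row 5

Answer: 5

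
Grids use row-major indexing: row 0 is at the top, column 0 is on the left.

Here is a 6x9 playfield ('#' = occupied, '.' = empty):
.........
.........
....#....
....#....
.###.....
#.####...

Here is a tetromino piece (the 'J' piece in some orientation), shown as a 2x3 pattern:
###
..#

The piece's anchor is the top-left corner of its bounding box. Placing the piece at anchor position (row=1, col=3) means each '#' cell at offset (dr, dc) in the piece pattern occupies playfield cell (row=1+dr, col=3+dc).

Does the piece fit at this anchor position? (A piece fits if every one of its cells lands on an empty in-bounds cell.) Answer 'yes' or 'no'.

Answer: yes

Derivation:
Check each piece cell at anchor (1, 3):
  offset (0,0) -> (1,3): empty -> OK
  offset (0,1) -> (1,4): empty -> OK
  offset (0,2) -> (1,5): empty -> OK
  offset (1,2) -> (2,5): empty -> OK
All cells valid: yes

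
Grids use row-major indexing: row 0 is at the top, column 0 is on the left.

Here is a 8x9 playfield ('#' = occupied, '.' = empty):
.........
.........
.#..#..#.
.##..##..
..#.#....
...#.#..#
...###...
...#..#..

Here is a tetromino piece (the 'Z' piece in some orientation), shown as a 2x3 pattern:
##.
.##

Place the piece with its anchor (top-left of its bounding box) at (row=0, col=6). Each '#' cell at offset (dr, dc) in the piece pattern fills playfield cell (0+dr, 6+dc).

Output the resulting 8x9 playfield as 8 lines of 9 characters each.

Answer: ......##.
.......##
.#..#..#.
.##..##..
..#.#....
...#.#..#
...###...
...#..#..

Derivation:
Fill (0+0,6+0) = (0,6)
Fill (0+0,6+1) = (0,7)
Fill (0+1,6+1) = (1,7)
Fill (0+1,6+2) = (1,8)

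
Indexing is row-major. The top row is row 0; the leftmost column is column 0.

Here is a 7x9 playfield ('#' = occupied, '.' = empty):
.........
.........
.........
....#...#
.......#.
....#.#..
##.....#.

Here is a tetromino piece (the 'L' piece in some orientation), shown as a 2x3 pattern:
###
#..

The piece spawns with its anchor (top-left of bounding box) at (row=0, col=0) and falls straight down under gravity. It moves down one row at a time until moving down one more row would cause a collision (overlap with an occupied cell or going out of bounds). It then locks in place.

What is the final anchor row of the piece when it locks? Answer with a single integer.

Spawn at (row=0, col=0). Try each row:
  row 0: fits
  row 1: fits
  row 2: fits
  row 3: fits
  row 4: fits
  row 5: blocked -> lock at row 4

Answer: 4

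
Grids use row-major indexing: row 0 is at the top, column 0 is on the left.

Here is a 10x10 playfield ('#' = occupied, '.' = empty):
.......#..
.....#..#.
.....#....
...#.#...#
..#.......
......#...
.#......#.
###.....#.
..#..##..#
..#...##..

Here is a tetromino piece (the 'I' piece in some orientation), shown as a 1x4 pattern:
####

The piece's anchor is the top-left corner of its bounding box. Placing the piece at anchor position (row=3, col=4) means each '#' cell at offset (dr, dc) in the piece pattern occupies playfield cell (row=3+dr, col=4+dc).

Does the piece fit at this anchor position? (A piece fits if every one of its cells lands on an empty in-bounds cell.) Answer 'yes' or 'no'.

Check each piece cell at anchor (3, 4):
  offset (0,0) -> (3,4): empty -> OK
  offset (0,1) -> (3,5): occupied ('#') -> FAIL
  offset (0,2) -> (3,6): empty -> OK
  offset (0,3) -> (3,7): empty -> OK
All cells valid: no

Answer: no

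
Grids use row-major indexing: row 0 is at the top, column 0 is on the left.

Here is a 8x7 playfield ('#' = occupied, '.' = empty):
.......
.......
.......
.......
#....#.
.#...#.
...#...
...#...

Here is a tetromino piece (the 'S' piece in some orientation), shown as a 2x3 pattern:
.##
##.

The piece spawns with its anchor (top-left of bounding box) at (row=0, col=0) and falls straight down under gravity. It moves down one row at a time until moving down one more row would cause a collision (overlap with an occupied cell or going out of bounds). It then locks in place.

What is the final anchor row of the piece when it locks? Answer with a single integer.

Answer: 2

Derivation:
Spawn at (row=0, col=0). Try each row:
  row 0: fits
  row 1: fits
  row 2: fits
  row 3: blocked -> lock at row 2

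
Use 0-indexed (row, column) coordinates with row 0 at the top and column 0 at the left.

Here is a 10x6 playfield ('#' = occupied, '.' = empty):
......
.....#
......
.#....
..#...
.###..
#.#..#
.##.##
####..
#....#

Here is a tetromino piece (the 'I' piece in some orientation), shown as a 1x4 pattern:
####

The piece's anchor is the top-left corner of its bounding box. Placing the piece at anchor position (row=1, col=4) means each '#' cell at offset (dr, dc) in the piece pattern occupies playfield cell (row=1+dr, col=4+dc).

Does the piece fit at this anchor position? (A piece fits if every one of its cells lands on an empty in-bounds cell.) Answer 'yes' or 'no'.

Check each piece cell at anchor (1, 4):
  offset (0,0) -> (1,4): empty -> OK
  offset (0,1) -> (1,5): occupied ('#') -> FAIL
  offset (0,2) -> (1,6): out of bounds -> FAIL
  offset (0,3) -> (1,7): out of bounds -> FAIL
All cells valid: no

Answer: no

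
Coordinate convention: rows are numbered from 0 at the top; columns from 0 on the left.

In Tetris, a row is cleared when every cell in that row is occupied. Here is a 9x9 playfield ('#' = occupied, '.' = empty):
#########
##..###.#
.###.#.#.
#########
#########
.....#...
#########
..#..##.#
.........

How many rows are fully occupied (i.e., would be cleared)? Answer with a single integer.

Answer: 4

Derivation:
Check each row:
  row 0: 0 empty cells -> FULL (clear)
  row 1: 3 empty cells -> not full
  row 2: 4 empty cells -> not full
  row 3: 0 empty cells -> FULL (clear)
  row 4: 0 empty cells -> FULL (clear)
  row 5: 8 empty cells -> not full
  row 6: 0 empty cells -> FULL (clear)
  row 7: 5 empty cells -> not full
  row 8: 9 empty cells -> not full
Total rows cleared: 4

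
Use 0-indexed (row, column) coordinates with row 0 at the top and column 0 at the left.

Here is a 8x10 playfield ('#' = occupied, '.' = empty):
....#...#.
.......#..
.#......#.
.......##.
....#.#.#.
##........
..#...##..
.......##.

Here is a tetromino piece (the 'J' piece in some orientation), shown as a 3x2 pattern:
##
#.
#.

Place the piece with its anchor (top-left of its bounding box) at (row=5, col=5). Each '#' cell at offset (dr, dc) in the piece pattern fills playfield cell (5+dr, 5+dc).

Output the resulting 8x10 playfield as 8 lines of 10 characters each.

Answer: ....#...#.
.......#..
.#......#.
.......##.
....#.#.#.
##...##...
..#..###..
.....#.##.

Derivation:
Fill (5+0,5+0) = (5,5)
Fill (5+0,5+1) = (5,6)
Fill (5+1,5+0) = (6,5)
Fill (5+2,5+0) = (7,5)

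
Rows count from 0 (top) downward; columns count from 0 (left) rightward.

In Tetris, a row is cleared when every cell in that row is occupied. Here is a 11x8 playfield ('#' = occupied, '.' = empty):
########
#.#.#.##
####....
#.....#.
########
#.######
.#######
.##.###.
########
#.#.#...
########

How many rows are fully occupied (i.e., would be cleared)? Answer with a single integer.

Check each row:
  row 0: 0 empty cells -> FULL (clear)
  row 1: 3 empty cells -> not full
  row 2: 4 empty cells -> not full
  row 3: 6 empty cells -> not full
  row 4: 0 empty cells -> FULL (clear)
  row 5: 1 empty cell -> not full
  row 6: 1 empty cell -> not full
  row 7: 3 empty cells -> not full
  row 8: 0 empty cells -> FULL (clear)
  row 9: 5 empty cells -> not full
  row 10: 0 empty cells -> FULL (clear)
Total rows cleared: 4

Answer: 4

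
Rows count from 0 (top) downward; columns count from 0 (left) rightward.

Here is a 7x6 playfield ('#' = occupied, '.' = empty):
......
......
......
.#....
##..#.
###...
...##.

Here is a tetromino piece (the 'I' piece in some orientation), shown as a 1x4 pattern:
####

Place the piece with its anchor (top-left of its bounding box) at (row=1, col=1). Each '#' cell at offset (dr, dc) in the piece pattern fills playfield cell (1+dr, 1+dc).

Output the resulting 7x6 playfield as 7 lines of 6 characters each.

Fill (1+0,1+0) = (1,1)
Fill (1+0,1+1) = (1,2)
Fill (1+0,1+2) = (1,3)
Fill (1+0,1+3) = (1,4)

Answer: ......
.####.
......
.#....
##..#.
###...
...##.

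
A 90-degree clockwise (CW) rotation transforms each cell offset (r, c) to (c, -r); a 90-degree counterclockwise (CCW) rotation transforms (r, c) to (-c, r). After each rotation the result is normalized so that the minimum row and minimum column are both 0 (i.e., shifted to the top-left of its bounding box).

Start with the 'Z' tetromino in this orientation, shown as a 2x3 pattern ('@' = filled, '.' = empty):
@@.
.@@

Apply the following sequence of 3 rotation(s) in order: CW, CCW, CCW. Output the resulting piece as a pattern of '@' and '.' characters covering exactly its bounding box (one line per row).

Answer: .@
@@
@.

Derivation:
Start:
@@.
.@@
After rotation 1 (CW):
.@
@@
@.
After rotation 2 (CCW):
@@.
.@@
After rotation 3 (CCW):
.@
@@
@.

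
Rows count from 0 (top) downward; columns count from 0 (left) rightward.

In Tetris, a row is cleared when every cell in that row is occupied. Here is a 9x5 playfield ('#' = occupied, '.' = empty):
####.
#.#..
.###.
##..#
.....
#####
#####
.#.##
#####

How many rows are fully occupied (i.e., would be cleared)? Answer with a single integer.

Answer: 3

Derivation:
Check each row:
  row 0: 1 empty cell -> not full
  row 1: 3 empty cells -> not full
  row 2: 2 empty cells -> not full
  row 3: 2 empty cells -> not full
  row 4: 5 empty cells -> not full
  row 5: 0 empty cells -> FULL (clear)
  row 6: 0 empty cells -> FULL (clear)
  row 7: 2 empty cells -> not full
  row 8: 0 empty cells -> FULL (clear)
Total rows cleared: 3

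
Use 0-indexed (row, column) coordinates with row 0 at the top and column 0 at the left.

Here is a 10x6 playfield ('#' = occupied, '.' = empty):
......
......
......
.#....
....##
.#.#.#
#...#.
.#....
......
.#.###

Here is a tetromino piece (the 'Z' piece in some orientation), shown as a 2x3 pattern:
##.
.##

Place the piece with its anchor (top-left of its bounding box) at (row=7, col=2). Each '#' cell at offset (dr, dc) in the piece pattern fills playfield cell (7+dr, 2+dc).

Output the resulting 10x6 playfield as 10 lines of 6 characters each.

Fill (7+0,2+0) = (7,2)
Fill (7+0,2+1) = (7,3)
Fill (7+1,2+1) = (8,3)
Fill (7+1,2+2) = (8,4)

Answer: ......
......
......
.#....
....##
.#.#.#
#...#.
.###..
...##.
.#.###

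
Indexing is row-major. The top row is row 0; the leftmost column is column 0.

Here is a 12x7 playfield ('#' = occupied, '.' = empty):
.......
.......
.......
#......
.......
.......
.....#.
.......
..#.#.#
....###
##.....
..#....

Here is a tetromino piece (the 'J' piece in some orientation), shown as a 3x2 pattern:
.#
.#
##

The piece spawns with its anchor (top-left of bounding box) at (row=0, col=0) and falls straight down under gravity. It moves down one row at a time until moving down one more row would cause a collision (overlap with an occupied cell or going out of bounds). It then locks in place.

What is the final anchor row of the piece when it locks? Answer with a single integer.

Answer: 0

Derivation:
Spawn at (row=0, col=0). Try each row:
  row 0: fits
  row 1: blocked -> lock at row 0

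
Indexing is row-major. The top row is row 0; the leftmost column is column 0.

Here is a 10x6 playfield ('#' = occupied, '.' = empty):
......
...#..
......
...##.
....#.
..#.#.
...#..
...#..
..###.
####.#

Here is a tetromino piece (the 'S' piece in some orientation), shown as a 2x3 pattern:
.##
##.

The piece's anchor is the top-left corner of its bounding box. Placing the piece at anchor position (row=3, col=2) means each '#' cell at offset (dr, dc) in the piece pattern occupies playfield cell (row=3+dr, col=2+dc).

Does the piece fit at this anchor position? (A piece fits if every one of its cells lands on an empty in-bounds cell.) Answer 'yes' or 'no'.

Answer: no

Derivation:
Check each piece cell at anchor (3, 2):
  offset (0,1) -> (3,3): occupied ('#') -> FAIL
  offset (0,2) -> (3,4): occupied ('#') -> FAIL
  offset (1,0) -> (4,2): empty -> OK
  offset (1,1) -> (4,3): empty -> OK
All cells valid: no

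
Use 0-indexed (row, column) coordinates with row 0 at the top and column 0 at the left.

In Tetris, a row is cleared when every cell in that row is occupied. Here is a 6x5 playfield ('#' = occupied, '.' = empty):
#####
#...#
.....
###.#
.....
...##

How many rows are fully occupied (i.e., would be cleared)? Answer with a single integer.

Check each row:
  row 0: 0 empty cells -> FULL (clear)
  row 1: 3 empty cells -> not full
  row 2: 5 empty cells -> not full
  row 3: 1 empty cell -> not full
  row 4: 5 empty cells -> not full
  row 5: 3 empty cells -> not full
Total rows cleared: 1

Answer: 1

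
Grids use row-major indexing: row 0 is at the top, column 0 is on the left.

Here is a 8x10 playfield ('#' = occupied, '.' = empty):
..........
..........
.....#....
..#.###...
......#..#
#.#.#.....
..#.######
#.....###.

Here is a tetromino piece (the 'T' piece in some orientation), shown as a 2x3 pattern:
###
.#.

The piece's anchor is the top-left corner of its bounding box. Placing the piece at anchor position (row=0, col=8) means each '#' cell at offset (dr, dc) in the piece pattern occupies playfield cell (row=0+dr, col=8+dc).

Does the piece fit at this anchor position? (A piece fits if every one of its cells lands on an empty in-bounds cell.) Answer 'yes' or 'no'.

Check each piece cell at anchor (0, 8):
  offset (0,0) -> (0,8): empty -> OK
  offset (0,1) -> (0,9): empty -> OK
  offset (0,2) -> (0,10): out of bounds -> FAIL
  offset (1,1) -> (1,9): empty -> OK
All cells valid: no

Answer: no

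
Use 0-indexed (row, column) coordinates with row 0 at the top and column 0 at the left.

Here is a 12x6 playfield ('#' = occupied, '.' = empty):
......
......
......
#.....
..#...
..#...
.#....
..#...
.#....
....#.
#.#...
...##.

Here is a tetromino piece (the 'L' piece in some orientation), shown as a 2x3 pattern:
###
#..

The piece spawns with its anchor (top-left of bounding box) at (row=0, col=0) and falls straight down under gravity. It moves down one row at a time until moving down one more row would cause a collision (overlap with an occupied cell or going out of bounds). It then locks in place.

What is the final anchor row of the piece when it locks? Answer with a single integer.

Spawn at (row=0, col=0). Try each row:
  row 0: fits
  row 1: fits
  row 2: blocked -> lock at row 1

Answer: 1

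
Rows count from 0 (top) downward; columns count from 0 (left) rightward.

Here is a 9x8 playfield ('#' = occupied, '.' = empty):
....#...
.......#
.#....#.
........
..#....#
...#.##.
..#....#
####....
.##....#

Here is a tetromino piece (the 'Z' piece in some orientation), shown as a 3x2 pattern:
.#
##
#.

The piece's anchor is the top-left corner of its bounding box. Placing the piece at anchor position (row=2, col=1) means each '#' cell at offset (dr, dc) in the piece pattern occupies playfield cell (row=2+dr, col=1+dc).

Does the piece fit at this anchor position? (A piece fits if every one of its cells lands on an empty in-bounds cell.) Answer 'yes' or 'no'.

Check each piece cell at anchor (2, 1):
  offset (0,1) -> (2,2): empty -> OK
  offset (1,0) -> (3,1): empty -> OK
  offset (1,1) -> (3,2): empty -> OK
  offset (2,0) -> (4,1): empty -> OK
All cells valid: yes

Answer: yes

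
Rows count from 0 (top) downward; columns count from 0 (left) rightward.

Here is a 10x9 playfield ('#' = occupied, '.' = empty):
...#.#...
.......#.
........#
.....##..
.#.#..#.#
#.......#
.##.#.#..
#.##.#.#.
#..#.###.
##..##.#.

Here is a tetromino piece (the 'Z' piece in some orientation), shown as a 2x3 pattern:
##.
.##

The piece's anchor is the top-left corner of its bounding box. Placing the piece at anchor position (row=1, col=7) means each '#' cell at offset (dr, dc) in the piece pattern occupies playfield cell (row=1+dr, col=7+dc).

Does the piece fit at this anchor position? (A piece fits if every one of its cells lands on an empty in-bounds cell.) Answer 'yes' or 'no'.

Check each piece cell at anchor (1, 7):
  offset (0,0) -> (1,7): occupied ('#') -> FAIL
  offset (0,1) -> (1,8): empty -> OK
  offset (1,1) -> (2,8): occupied ('#') -> FAIL
  offset (1,2) -> (2,9): out of bounds -> FAIL
All cells valid: no

Answer: no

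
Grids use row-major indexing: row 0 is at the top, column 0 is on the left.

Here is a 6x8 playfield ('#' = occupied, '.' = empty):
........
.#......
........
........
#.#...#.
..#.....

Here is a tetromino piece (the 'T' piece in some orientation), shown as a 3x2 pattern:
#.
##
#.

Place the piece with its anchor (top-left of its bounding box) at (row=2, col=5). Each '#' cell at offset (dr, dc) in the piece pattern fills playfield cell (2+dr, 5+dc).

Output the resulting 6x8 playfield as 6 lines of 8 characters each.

Fill (2+0,5+0) = (2,5)
Fill (2+1,5+0) = (3,5)
Fill (2+1,5+1) = (3,6)
Fill (2+2,5+0) = (4,5)

Answer: ........
.#......
.....#..
.....##.
#.#..##.
..#.....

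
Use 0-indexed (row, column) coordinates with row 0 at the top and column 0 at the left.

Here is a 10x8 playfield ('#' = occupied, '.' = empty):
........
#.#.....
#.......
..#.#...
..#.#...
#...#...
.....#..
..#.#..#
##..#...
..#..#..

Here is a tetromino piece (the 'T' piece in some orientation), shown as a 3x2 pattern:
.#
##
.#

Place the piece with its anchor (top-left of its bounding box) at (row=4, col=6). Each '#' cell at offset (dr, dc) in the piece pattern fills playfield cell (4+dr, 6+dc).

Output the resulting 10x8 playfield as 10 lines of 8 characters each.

Answer: ........
#.#.....
#.......
..#.#...
..#.#..#
#...#.##
.....#.#
..#.#..#
##..#...
..#..#..

Derivation:
Fill (4+0,6+1) = (4,7)
Fill (4+1,6+0) = (5,6)
Fill (4+1,6+1) = (5,7)
Fill (4+2,6+1) = (6,7)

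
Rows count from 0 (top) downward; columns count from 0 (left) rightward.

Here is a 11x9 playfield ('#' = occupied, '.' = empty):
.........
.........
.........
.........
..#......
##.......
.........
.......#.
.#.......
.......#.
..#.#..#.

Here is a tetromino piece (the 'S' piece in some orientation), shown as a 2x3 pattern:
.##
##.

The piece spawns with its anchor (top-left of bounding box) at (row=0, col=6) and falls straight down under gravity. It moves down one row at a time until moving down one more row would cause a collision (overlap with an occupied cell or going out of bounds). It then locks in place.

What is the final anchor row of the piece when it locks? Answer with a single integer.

Spawn at (row=0, col=6). Try each row:
  row 0: fits
  row 1: fits
  row 2: fits
  row 3: fits
  row 4: fits
  row 5: fits
  row 6: blocked -> lock at row 5

Answer: 5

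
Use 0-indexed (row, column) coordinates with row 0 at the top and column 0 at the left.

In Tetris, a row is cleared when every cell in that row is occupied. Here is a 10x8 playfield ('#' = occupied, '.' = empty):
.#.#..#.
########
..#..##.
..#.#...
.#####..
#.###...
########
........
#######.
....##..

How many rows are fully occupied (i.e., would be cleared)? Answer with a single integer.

Check each row:
  row 0: 5 empty cells -> not full
  row 1: 0 empty cells -> FULL (clear)
  row 2: 5 empty cells -> not full
  row 3: 6 empty cells -> not full
  row 4: 3 empty cells -> not full
  row 5: 4 empty cells -> not full
  row 6: 0 empty cells -> FULL (clear)
  row 7: 8 empty cells -> not full
  row 8: 1 empty cell -> not full
  row 9: 6 empty cells -> not full
Total rows cleared: 2

Answer: 2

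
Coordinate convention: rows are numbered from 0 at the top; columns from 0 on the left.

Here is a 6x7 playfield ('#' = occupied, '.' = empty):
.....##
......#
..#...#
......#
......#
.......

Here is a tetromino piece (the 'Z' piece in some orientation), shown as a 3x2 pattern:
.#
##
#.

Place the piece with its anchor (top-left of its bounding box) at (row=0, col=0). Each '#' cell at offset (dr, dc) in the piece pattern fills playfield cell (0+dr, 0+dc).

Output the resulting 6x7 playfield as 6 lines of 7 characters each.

Answer: .#...##
##....#
#.#...#
......#
......#
.......

Derivation:
Fill (0+0,0+1) = (0,1)
Fill (0+1,0+0) = (1,0)
Fill (0+1,0+1) = (1,1)
Fill (0+2,0+0) = (2,0)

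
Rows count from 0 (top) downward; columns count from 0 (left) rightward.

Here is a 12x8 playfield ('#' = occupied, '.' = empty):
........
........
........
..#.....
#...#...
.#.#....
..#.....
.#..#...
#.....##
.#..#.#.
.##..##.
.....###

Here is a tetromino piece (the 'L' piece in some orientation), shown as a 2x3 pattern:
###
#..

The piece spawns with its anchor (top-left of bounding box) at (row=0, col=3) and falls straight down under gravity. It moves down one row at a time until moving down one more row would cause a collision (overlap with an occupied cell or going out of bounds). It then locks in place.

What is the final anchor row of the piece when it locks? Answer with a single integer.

Answer: 3

Derivation:
Spawn at (row=0, col=3). Try each row:
  row 0: fits
  row 1: fits
  row 2: fits
  row 3: fits
  row 4: blocked -> lock at row 3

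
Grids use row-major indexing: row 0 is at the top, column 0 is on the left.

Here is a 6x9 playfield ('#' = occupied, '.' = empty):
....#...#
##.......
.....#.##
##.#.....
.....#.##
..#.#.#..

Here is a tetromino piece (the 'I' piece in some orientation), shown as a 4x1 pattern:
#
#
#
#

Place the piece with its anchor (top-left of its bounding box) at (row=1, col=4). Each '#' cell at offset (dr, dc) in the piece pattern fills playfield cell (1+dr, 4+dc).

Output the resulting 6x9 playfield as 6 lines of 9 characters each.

Fill (1+0,4+0) = (1,4)
Fill (1+1,4+0) = (2,4)
Fill (1+2,4+0) = (3,4)
Fill (1+3,4+0) = (4,4)

Answer: ....#...#
##..#....
....##.##
##.##....
....##.##
..#.#.#..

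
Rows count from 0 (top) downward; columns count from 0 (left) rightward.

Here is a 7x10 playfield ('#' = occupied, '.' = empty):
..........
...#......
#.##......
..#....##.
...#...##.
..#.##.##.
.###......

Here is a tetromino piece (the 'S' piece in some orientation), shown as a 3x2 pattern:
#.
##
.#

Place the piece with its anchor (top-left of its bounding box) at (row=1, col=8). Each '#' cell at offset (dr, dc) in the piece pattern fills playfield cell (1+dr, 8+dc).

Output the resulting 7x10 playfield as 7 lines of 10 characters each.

Answer: ..........
...#....#.
#.##....##
..#....###
...#...##.
..#.##.##.
.###......

Derivation:
Fill (1+0,8+0) = (1,8)
Fill (1+1,8+0) = (2,8)
Fill (1+1,8+1) = (2,9)
Fill (1+2,8+1) = (3,9)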